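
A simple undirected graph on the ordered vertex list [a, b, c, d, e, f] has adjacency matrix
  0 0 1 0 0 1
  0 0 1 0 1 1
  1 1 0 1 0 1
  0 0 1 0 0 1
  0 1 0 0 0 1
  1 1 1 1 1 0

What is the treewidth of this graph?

2

A width-2 tree decomposition is:
Bags: B1 = {b, c, f}  B2 = {b, e, f}  B3 = {c, d, f}  B4 = {a, c, f}
Tree: B1–B2, B1–B3, B3–B4
Every bag has size at most 3, so the width is 3 − 1 = 2 and tw(G) ≤ 2. For the lower bound, the 3 vertices {b, e, f} are pairwise adjacent, and any tree decomposition puts a clique entirely inside one bag — forcing width ≥ 2. The upper and lower bounds meet at 2, so that is the treewidth.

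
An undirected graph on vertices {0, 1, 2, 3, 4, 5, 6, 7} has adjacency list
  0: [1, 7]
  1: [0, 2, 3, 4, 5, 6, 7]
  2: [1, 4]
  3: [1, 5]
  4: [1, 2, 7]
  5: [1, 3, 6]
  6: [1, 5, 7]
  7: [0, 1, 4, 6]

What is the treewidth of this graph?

2

A width-2 tree decomposition is:
Bags: B1 = {1, 4, 7}  B2 = {0, 1, 7}  B3 = {1, 6, 7}  B4 = {1, 5, 6}  B5 = {1, 3, 5}  B6 = {1, 2, 4}
Tree: B1–B2, B1–B3, B3–B4, B4–B5, B1–B6
The largest bag has 3 vertices, giving width 2; this decomposition certifies tw(G) ≤ 2. Conversely, {1, 2, 4} is a clique of size 3, and the vertices of any clique must share a bag in every tree decomposition; so some bag has ≥ 3 vertices and tw(G) ≥ 2. Combining the bounds, tw(G) = 2.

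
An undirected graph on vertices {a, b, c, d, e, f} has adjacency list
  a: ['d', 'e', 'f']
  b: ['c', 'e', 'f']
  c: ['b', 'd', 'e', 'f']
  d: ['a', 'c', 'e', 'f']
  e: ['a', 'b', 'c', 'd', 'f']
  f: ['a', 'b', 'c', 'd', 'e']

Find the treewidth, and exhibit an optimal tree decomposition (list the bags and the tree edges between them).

Each bag holds 4 vertices, so the decomposition has width 3, which upper-bounds the treewidth. On the other hand G contains the 4-clique {c, d, e, f}. A clique must lie in a single bag of any decomposition, so no decomposition can have width below 3. Hence tw(G) = 3 exactly.

Treewidth 3.
One optimal decomposition is:
Bags: B1 = {b, c, e, f}  B2 = {c, d, e, f}  B3 = {a, d, e, f}
Tree: B1–B2, B2–B3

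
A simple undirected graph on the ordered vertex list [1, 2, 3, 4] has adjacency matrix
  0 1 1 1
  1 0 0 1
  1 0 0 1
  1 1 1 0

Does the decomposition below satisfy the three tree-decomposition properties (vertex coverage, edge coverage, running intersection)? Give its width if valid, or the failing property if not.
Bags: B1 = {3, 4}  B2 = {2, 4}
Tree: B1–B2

A tree decomposition must satisfy three properties: every vertex lies in some bag; for every edge, both endpoints lie together in some bag; and for every vertex, the bags containing it form a connected subtree. Here vertex 1 appears in no bag, so the decomposition is invalid.

No — vertex 1 appears in no bag.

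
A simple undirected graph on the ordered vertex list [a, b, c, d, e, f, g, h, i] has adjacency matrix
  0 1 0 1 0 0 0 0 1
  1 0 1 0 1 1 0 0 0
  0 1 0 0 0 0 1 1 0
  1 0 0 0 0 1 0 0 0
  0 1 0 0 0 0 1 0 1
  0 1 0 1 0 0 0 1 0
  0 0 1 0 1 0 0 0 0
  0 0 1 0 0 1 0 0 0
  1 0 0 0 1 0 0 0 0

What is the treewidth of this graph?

A width-3 tree decomposition is:
Bags: B1 = {a, e, g, i}  B2 = {a, b, e, g}  B3 = {a, b, c, g}  B4 = {a, b, c, d}  B5 = {b, c, d, f}  B6 = {c, d, f, h}
Tree: B1–B2, B2–B3, B3–B4, B4–B5, B5–B6
Every bag has size at most 4, so the width is 4 − 1 = 3 and tw(G) ≤ 3. For the lower bound: the 4 vertex sets {e,g,i}, {a}, {b}, {c,d,f,h} are disjoint, each induces a connected subgraph, and every pair is joined by at least one edge of G. Contracting each set to a single vertex therefore yields K_{4} as a minor, and since treewidth is minor-monotone, tw(G) ≥ tw(K_{4}) = 3. The upper and lower bounds meet at 3, so that is the treewidth.

3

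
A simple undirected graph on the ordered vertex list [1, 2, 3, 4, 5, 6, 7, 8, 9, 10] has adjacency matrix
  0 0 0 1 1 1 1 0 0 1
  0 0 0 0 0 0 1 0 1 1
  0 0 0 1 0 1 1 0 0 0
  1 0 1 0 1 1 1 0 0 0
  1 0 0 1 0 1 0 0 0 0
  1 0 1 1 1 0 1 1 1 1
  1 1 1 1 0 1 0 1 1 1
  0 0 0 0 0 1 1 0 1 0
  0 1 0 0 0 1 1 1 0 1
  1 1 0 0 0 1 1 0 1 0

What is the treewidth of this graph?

A width-3 tree decomposition is:
Bags: B1 = {6, 7, 8, 9}  B2 = {6, 7, 9, 10}  B3 = {1, 6, 7, 10}  B4 = {2, 7, 9, 10}  B5 = {1, 4, 6, 7}  B6 = {3, 4, 6, 7}  B7 = {1, 4, 5, 6}
Tree: B1–B2, B2–B3, B2–B4, B3–B5, B5–B6, B5–B7
The largest bag has 4 vertices, giving width 3; this decomposition certifies tw(G) ≤ 3. Conversely, {2, 7, 9, 10} is a clique of size 4, and the vertices of any clique must share a bag in every tree decomposition; so some bag has ≥ 4 vertices and tw(G) ≥ 3. Therefore the treewidth is 3.

3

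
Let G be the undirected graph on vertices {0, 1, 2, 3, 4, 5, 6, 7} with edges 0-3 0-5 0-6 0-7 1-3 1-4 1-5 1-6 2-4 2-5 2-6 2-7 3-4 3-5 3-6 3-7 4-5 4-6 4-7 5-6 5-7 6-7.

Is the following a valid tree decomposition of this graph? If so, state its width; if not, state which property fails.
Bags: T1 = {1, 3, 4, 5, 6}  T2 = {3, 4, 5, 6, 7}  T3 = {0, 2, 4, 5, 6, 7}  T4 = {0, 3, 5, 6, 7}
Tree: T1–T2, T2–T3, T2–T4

A tree decomposition must satisfy three properties: every vertex lies in some bag; for every edge, both endpoints lie together in some bag; and for every vertex, the bags containing it form a connected subtree. Here bags containing vertex 0 are not connected in the tree, so the decomposition is invalid.

No — bags containing vertex 0 are not connected in the tree.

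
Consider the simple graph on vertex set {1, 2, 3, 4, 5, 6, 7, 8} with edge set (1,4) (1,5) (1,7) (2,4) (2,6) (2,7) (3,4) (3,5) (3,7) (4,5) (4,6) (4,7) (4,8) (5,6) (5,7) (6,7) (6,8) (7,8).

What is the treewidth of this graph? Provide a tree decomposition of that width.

Treewidth 3.
One optimal decomposition is:
Bags: B1 = {4, 5, 6, 7}  B2 = {3, 4, 5, 7}  B3 = {2, 4, 6, 7}  B4 = {1, 4, 5, 7}  B5 = {4, 6, 7, 8}
Tree: B1–B2, B1–B3, B1–B4, B3–B5

Each bag holds 4 vertices, so the decomposition has width 3, which upper-bounds the treewidth. For the lower bound, the 4 vertices {4, 6, 7, 8} are pairwise adjacent, and any tree decomposition puts a clique entirely inside one bag — forcing width ≥ 3. The upper and lower bounds meet at 3, so that is the treewidth.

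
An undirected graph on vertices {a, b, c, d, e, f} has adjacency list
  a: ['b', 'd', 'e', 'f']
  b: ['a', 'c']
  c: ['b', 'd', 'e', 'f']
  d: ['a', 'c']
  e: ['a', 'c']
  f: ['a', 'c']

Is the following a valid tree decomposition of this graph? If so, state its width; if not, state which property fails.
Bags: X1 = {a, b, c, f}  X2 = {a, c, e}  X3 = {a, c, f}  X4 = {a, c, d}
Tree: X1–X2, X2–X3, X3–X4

A tree decomposition must satisfy three properties: every vertex lies in some bag; for every edge, both endpoints lie together in some bag; and for every vertex, the bags containing it form a connected subtree. Here bags containing vertex f are not connected in the tree, so the decomposition is invalid.

No — bags containing vertex f are not connected in the tree.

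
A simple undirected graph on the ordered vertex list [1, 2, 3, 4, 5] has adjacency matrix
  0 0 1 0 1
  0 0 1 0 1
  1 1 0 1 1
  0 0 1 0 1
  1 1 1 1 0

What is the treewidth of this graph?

A width-2 tree decomposition is:
Bags: B1 = {2, 3, 5}  B2 = {3, 4, 5}  B3 = {1, 3, 5}
Tree: B1–B2, B2–B3
Each bag holds 3 vertices, so the decomposition has width 2, which upper-bounds the treewidth. Conversely, {1, 3, 5} is a clique of size 3, and the vertices of any clique must share a bag in every tree decomposition; so some bag has ≥ 3 vertices and tw(G) ≥ 2. Combining the bounds, tw(G) = 2.

2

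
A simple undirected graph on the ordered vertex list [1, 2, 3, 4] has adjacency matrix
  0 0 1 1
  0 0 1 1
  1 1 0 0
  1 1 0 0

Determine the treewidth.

A width-2 tree decomposition is:
Bags: B1 = {1, 2, 3}  B2 = {1, 2, 4}
Tree: B1–B2
Every bag has size at most 3, so the width is 3 − 1 = 2 and tw(G) ≤ 2. Since 2–3–1–4–2 is a cycle in G, G is not acyclic. Forests are exactly the graphs of treewidth ≤ 1, so tw(G) ≥ 2. Combining the bounds, tw(G) = 2.

2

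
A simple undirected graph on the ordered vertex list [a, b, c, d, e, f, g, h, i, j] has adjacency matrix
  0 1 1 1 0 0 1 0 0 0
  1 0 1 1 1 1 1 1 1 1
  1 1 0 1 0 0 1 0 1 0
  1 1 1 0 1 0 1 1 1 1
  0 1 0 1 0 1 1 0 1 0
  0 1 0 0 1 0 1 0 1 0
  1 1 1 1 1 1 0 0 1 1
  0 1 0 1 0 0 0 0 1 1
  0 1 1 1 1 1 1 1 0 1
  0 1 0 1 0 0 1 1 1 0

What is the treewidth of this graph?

4

A width-4 tree decomposition is:
Bags: B1 = {b, d, e, g, i}  B2 = {b, d, g, i, j}  B3 = {b, c, d, g, i}  B4 = {b, d, h, i, j}  B5 = {a, b, c, d, g}  B6 = {b, e, f, g, i}
Tree: B1–B2, B2–B3, B2–B4, B3–B5, B1–B6
Every bag has size at most 5, so the width is 5 − 1 = 4 and tw(G) ≤ 4. For the lower bound, the 5 vertices {a, b, c, d, g} are pairwise adjacent, and any tree decomposition puts a clique entirely inside one bag — forcing width ≥ 4. The upper and lower bounds meet at 4, so that is the treewidth.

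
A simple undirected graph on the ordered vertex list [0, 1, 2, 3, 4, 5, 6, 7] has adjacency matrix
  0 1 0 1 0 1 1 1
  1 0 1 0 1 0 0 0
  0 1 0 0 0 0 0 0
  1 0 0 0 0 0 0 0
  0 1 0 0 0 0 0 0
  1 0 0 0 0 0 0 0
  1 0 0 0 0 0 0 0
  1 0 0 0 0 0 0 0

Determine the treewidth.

1

A width-1 tree decomposition is:
Bags: B1 = {0, 7}  B2 = {0, 1}  B3 = {1, 4}  B4 = {0, 5}  B5 = {0, 6}  B6 = {1, 2}  B7 = {0, 3}
Tree: B1–B2, B2–B3, B2–B4, B1–B5, B2–B6, B1–B7
Every bag has size at most 2, so the width is 2 − 1 = 1 and tw(G) ≤ 1. Any graph with an edge has treewidth ≥ 1, and G has the edge 0–7. Combining the bounds, tw(G) = 1.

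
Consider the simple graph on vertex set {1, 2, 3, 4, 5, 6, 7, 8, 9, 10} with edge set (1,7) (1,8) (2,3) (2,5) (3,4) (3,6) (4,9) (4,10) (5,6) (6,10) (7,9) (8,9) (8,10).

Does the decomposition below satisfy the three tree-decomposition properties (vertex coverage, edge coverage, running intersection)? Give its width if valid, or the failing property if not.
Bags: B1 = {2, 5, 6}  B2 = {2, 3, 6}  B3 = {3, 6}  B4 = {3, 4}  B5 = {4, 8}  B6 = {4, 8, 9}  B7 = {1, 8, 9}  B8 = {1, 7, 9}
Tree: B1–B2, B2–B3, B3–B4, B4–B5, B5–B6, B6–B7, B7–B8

No — vertex 10 appears in no bag.

A tree decomposition must satisfy three properties: every vertex lies in some bag; for every edge, both endpoints lie together in some bag; and for every vertex, the bags containing it form a connected subtree. Here vertex 10 appears in no bag, so the decomposition is invalid.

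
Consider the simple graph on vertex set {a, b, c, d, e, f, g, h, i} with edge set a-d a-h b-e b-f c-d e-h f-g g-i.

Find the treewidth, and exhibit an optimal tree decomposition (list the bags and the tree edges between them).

Treewidth 1.
One such decomposition:
Bags: B1 = {g, i}  B2 = {f, g}  B3 = {b, f}  B4 = {b, e}  B5 = {e, h}  B6 = {a, h}  B7 = {a, d}  B8 = {c, d}
Tree: B1–B2, B2–B3, B3–B4, B4–B5, B5–B6, B6–B7, B7–B8

Each bag holds 2 vertices, so the decomposition has width 1, which upper-bounds the treewidth. Any graph with an edge has treewidth ≥ 1, and G has the edge i–g. The upper and lower bounds meet at 1, so that is the treewidth.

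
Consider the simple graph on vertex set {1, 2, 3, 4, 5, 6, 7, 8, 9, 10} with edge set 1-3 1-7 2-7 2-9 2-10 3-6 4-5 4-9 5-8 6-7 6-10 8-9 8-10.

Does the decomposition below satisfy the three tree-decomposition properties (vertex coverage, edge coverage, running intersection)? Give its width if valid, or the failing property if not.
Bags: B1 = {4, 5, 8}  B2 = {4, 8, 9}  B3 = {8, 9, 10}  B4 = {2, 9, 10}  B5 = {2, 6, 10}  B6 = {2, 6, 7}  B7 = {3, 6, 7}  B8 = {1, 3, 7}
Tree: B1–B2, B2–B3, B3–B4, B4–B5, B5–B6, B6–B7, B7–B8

Vertex coverage: the bags together contain {1, 2, 3, 4, 5, 6, 7, 8, 9, 10}, the full vertex set. Edge coverage: each edge of G has both endpoints in at least one bag. Running intersection: for every vertex, the bags containing it form a connected subtree. All three properties hold, so this is a valid tree decomposition of width max|bag| − 1 = 2, and hence tw(G) ≤ 2.

Yes; width 2.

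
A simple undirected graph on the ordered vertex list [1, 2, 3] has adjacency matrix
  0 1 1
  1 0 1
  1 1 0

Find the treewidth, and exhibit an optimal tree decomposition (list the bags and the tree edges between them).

With just one bag of size 3, the width is 3 − 1 = 2, so tw(G) ≤ 2. Conversely, {1, 2, 3} is a clique of size 3, and the vertices of any clique must share a bag in every tree decomposition; so some bag has ≥ 3 vertices and tw(G) ≥ 2. Therefore the treewidth is 2.

Treewidth 2.
Bags: B1 = {1, 2, 3}
Tree: (single bag)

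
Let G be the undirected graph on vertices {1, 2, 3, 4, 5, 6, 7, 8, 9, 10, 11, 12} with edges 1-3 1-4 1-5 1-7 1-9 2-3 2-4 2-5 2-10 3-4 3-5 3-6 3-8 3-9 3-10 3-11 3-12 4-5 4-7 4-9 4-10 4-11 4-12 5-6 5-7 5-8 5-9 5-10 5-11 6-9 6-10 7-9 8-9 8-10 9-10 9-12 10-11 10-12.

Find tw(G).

4

A width-4 tree decomposition is:
Bags: B1 = {3, 4, 5, 9, 10}  B2 = {1, 3, 4, 5, 9}  B3 = {3, 5, 6, 9, 10}  B4 = {2, 3, 4, 5, 10}  B5 = {3, 5, 8, 9, 10}  B6 = {3, 4, 5, 10, 11}  B7 = {3, 4, 9, 10, 12}  B8 = {1, 4, 5, 7, 9}
Tree: B1–B2, B1–B3, B1–B4, B3–B5, B1–B6, B1–B7, B2–B8
Each bag holds 5 vertices, so the decomposition has width 4, which upper-bounds the treewidth. For the lower bound, the 5 vertices {3, 4, 9, 10, 12} are pairwise adjacent, and any tree decomposition puts a clique entirely inside one bag — forcing width ≥ 4. Combining the bounds, tw(G) = 4.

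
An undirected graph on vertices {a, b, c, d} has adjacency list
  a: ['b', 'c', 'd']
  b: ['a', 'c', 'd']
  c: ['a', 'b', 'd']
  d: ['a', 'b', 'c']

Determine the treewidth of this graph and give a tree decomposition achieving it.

Treewidth 3.
Bags: B1 = {a, b, c, d}
Tree: (single bag)

A single bag containing all 4 vertices is trivially a valid decomposition of width 3. Conversely, {a, b, c, d} is a clique of size 4, and the vertices of any clique must share a bag in every tree decomposition; so some bag has ≥ 4 vertices and tw(G) ≥ 3. Hence tw(G) = 3 exactly.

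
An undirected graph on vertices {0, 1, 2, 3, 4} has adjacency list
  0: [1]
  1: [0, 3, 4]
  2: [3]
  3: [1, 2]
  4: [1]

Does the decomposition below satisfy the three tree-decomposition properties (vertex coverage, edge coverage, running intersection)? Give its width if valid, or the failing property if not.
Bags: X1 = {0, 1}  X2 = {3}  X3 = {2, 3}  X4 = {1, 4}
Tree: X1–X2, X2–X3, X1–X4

No — edge (1,3) lies in no bag.

A tree decomposition must satisfy three properties: every vertex lies in some bag; for every edge, both endpoints lie together in some bag; and for every vertex, the bags containing it form a connected subtree. Here edge (1,3) lies in no bag, so the decomposition is invalid.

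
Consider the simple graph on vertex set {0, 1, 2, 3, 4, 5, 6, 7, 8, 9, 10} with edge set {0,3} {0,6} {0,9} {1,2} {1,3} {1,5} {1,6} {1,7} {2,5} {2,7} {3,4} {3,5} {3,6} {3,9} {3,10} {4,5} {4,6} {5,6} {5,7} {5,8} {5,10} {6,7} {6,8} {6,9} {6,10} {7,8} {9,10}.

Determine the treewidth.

3

A width-3 tree decomposition is:
Bags: B1 = {1, 2, 5, 7}  B2 = {1, 5, 6, 7}  B3 = {1, 3, 5, 6}  B4 = {3, 5, 6, 10}  B5 = {3, 4, 5, 6}  B6 = {3, 6, 9, 10}  B7 = {5, 6, 7, 8}  B8 = {0, 3, 6, 9}
Tree: B1–B2, B2–B3, B3–B4, B4–B5, B4–B6, B2–B7, B6–B8
The largest bag has 4 vertices, giving width 3; this decomposition certifies tw(G) ≤ 3. On the other hand G contains the 4-clique {1, 2, 5, 7}. A clique must lie in a single bag of any decomposition, so no decomposition can have width below 3. Combining the bounds, tw(G) = 3.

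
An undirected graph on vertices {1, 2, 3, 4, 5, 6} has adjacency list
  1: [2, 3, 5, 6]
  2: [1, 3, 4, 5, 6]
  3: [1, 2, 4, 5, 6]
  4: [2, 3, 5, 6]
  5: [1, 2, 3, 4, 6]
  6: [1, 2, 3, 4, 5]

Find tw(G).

4

A width-4 tree decomposition is:
Bags: B1 = {2, 3, 4, 5, 6}  B2 = {1, 2, 3, 5, 6}
Tree: B1–B2
Every bag has size at most 5, so the width is 5 − 1 = 4 and tw(G) ≤ 4. For the lower bound, the 5 vertices {1, 2, 3, 5, 6} are pairwise adjacent, and any tree decomposition puts a clique entirely inside one bag — forcing width ≥ 4. The upper and lower bounds meet at 4, so that is the treewidth.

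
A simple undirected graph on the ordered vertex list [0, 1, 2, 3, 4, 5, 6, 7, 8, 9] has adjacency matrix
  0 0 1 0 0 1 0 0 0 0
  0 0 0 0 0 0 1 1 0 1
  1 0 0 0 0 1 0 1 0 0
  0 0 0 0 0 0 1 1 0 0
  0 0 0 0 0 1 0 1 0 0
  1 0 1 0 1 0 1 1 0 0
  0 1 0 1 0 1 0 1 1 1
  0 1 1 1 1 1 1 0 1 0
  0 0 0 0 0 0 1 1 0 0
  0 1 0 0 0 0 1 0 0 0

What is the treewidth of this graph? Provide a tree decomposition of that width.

Every bag has size at most 3, so the width is 3 − 1 = 2 and tw(G) ≤ 2. On the other hand G contains the 3-clique {0, 2, 5}. A clique must lie in a single bag of any decomposition, so no decomposition can have width below 2. Hence tw(G) = 2 exactly.

Treewidth 2.
One such decomposition:
Bags: B1 = {1, 6, 7}  B2 = {5, 6, 7}  B3 = {2, 5, 7}  B4 = {6, 7, 8}  B5 = {4, 5, 7}  B6 = {1, 6, 9}  B7 = {0, 2, 5}  B8 = {3, 6, 7}
Tree: B1–B2, B2–B3, B1–B4, B2–B5, B1–B6, B3–B7, B1–B8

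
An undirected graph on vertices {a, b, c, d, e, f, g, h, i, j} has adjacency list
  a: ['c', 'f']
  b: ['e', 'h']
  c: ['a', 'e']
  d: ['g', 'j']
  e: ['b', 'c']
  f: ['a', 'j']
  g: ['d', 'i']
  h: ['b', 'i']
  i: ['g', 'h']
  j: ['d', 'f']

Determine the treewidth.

A width-2 tree decomposition is:
Bags: B1 = {b, h, i}  B2 = {b, g, i}  B3 = {b, d, g}  B4 = {b, d, j}  B5 = {b, f, j}  B6 = {a, b, f}  B7 = {a, b, c}  B8 = {b, c, e}
Tree: B1–B2, B2–B3, B3–B4, B4–B5, B5–B6, B6–B7, B7–B8
The largest bag has 3 vertices, giving width 2; this decomposition certifies tw(G) ≤ 2. Since b–h–i–g–d–j–f–a–c–e–b is a cycle in G, G is not acyclic. Forests are exactly the graphs of treewidth ≤ 1, so tw(G) ≥ 2. Hence tw(G) = 2 exactly.

2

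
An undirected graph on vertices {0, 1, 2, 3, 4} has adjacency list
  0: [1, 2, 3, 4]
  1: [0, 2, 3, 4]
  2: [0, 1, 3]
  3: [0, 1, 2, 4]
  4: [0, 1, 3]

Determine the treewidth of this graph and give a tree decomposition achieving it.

Treewidth 3.
One optimal decomposition is:
Bags: B1 = {0, 1, 3, 4}  B2 = {0, 1, 2, 3}
Tree: B1–B2

Every bag has size at most 4, so the width is 4 − 1 = 3 and tw(G) ≤ 3. Conversely, {0, 1, 2, 3} is a clique of size 4, and the vertices of any clique must share a bag in every tree decomposition; so some bag has ≥ 4 vertices and tw(G) ≥ 3. Hence tw(G) = 3 exactly.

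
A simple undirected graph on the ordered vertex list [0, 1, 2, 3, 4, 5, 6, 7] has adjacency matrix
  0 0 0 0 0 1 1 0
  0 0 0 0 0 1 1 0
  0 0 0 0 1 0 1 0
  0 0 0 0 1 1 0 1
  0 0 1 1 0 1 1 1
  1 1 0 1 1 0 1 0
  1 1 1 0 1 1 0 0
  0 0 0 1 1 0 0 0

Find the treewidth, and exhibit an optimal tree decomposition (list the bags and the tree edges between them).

Treewidth 2.
One such decomposition:
Bags: B1 = {3, 4, 5}  B2 = {4, 5, 6}  B3 = {3, 4, 7}  B4 = {0, 5, 6}  B5 = {2, 4, 6}  B6 = {1, 5, 6}
Tree: B1–B2, B1–B3, B2–B4, B2–B5, B2–B6

Every bag has size at most 3, so the width is 3 − 1 = 2 and tw(G) ≤ 2. Conversely, {0, 5, 6} is a clique of size 3, and the vertices of any clique must share a bag in every tree decomposition; so some bag has ≥ 3 vertices and tw(G) ≥ 2. Therefore the treewidth is 2.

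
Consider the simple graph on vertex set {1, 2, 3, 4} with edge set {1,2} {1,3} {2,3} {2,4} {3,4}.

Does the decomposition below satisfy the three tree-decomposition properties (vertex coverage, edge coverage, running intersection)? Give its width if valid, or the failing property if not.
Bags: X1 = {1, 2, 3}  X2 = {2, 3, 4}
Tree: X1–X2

Vertex coverage: the bags together contain {1, 2, 3, 4}, the full vertex set. Edge coverage: each edge of G has both endpoints in at least one bag. Running intersection: for every vertex, the bags containing it form a connected subtree. All three properties hold, so this is a valid tree decomposition of width max|bag| − 1 = 2, and hence tw(G) ≤ 2.

Yes; width 2.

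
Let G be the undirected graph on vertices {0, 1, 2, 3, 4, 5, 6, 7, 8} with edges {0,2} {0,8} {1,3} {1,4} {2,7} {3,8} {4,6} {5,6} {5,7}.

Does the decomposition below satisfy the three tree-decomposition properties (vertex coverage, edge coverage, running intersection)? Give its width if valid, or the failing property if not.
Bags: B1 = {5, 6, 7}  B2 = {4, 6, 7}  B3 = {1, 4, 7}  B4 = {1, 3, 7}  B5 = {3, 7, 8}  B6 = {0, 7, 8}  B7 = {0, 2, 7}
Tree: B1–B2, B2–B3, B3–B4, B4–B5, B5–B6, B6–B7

Yes; width 2.

Checking the three conditions: (i) the bags cover all of {0, 1, 2, 3, 4, 5, 6, 7, 8}; (ii) for each edge, some bag contains both endpoints; (iii) the bags containing any fixed vertex form a subtree. All hold, so the decomposition is valid with width 3 − 1 = 2.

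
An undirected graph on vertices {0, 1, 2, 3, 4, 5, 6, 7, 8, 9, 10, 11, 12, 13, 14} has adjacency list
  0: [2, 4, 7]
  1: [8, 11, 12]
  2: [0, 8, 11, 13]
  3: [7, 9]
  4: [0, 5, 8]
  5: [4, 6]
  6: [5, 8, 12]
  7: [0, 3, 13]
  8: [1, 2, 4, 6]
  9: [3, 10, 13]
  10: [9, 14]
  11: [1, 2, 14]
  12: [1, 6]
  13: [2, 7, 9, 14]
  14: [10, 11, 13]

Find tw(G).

A width-3 tree decomposition is:
Bags: B1 = {4, 5, 6, 12}  B2 = {4, 6, 8, 12}  B3 = {1, 4, 8, 12}  B4 = {0, 1, 4, 8}  B5 = {0, 1, 2, 8}  B6 = {0, 1, 2, 11}  B7 = {0, 2, 7, 11}  B8 = {2, 7, 11, 13}  B9 = {7, 11, 13, 14}  B10 = {3, 7, 13, 14}  B11 = {3, 9, 13, 14}  B12 = {3, 9, 10, 14}
Tree: B1–B2, B2–B3, B3–B4, B4–B5, B5–B6, B6–B7, B7–B8, B8–B9, B9–B10, B10–B11, B11–B12
Every bag has size at most 4, so the width is 4 − 1 = 3 and tw(G) ≤ 3. For the lower bound: the 4 vertex sets {5,6,12}, {4}, {8}, {0,1,2,11} are disjoint, each induces a connected subgraph, and every pair is joined by at least one edge of G. Contracting each set to a single vertex therefore yields K_{4} as a minor, and since treewidth is minor-monotone, tw(G) ≥ tw(K_{4}) = 3. Combining the bounds, tw(G) = 3.

3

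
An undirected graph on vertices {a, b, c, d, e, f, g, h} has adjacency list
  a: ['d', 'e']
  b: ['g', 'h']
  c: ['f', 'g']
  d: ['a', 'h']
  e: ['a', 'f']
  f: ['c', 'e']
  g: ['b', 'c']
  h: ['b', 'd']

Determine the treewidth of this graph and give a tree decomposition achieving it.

Treewidth 2.
One such decomposition:
Bags: B1 = {c, e, f}  B2 = {c, e, g}  B3 = {b, e, g}  B4 = {b, e, h}  B5 = {d, e, h}  B6 = {a, d, e}
Tree: B1–B2, B2–B3, B3–B4, B4–B5, B5–B6

The largest bag has 3 vertices, giving width 2; this decomposition certifies tw(G) ≤ 2. The edges e–f–c–g–b–h–d–a–e form a cycle, so G is not a tree and its treewidth is at least 2. Hence tw(G) = 2 exactly.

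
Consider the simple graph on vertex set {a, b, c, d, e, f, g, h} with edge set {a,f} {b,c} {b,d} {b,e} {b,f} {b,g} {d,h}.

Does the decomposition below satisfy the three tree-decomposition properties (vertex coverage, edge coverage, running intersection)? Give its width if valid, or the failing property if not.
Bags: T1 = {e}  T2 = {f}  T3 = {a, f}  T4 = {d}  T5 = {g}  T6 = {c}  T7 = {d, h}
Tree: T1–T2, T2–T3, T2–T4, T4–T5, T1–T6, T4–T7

No — vertex b appears in no bag.

A tree decomposition must satisfy three properties: every vertex lies in some bag; for every edge, both endpoints lie together in some bag; and for every vertex, the bags containing it form a connected subtree. Here vertex b appears in no bag, so the decomposition is invalid.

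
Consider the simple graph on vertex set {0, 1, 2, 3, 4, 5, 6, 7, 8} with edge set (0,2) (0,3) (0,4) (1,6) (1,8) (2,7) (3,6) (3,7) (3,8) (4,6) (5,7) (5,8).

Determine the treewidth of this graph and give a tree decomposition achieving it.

Each bag holds 4 vertices, so the decomposition has width 3, which upper-bounds the treewidth. For the lower bound: the 4 vertex sets {1,5,8}, {7}, {3}, {0,2,4,6} are disjoint, each induces a connected subgraph, and every pair is joined by at least one edge of G. Contracting each set to a single vertex therefore yields K_{4} as a minor, and since treewidth is minor-monotone, tw(G) ≥ tw(K_{4}) = 3. Combining the bounds, tw(G) = 3.

Treewidth 3.
Bags: B1 = {1, 5, 7, 8}  B2 = {1, 3, 7, 8}  B3 = {1, 3, 6, 7}  B4 = {2, 3, 6, 7}  B5 = {0, 2, 3, 6}  B6 = {0, 2, 4, 6}
Tree: B1–B2, B2–B3, B3–B4, B4–B5, B5–B6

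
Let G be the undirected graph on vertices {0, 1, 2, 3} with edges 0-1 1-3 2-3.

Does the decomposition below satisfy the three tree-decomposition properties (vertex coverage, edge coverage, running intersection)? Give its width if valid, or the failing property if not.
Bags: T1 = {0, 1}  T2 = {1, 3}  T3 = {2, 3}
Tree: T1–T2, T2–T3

Checking the three conditions: (i) the bags cover all of {0, 1, 2, 3}; (ii) for each edge, some bag contains both endpoints; (iii) the bags containing any fixed vertex form a subtree. All hold, so the decomposition is valid with width 2 − 1 = 1.

Yes; width 1.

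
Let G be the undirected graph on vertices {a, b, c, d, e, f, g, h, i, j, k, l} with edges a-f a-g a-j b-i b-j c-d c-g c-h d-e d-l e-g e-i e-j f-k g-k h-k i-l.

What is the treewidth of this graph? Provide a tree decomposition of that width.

The largest bag has 4 vertices, giving width 3; this decomposition certifies tw(G) ≤ 3. For the lower bound: the 4 vertex sets {f,h,k}, {c}, {g}, {a,d,e,j} are disjoint, each induces a connected subgraph, and every pair is joined by at least one edge of G. Contracting each set to a single vertex therefore yields K_{4} as a minor, and since treewidth is minor-monotone, tw(G) ≥ tw(K_{4}) = 3. Combining the bounds, tw(G) = 3.

Treewidth 3.
One optimal decomposition is:
Bags: B1 = {c, f, h, k}  B2 = {c, f, g, k}  B3 = {a, c, f, g}  B4 = {a, c, d, g}  B5 = {a, d, e, g}  B6 = {a, d, e, j}  B7 = {d, e, j, l}  B8 = {e, i, j, l}  B9 = {b, i, j, l}
Tree: B1–B2, B2–B3, B3–B4, B4–B5, B5–B6, B6–B7, B7–B8, B8–B9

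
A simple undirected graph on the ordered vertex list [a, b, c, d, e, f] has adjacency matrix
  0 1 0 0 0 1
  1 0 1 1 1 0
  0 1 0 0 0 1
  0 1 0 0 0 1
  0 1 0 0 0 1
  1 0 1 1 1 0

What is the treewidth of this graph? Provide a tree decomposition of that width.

Treewidth 2.
One such decomposition:
Bags: B1 = {b, c, f}  B2 = {a, b, f}  B3 = {b, e, f}  B4 = {b, d, f}
Tree: B1–B2, B2–B3, B3–B4

Each bag holds 3 vertices, so the decomposition has width 2, which upper-bounds the treewidth. The edges c–f–a–b–c form a cycle, so G is not a tree and its treewidth is at least 2. Hence tw(G) = 2 exactly.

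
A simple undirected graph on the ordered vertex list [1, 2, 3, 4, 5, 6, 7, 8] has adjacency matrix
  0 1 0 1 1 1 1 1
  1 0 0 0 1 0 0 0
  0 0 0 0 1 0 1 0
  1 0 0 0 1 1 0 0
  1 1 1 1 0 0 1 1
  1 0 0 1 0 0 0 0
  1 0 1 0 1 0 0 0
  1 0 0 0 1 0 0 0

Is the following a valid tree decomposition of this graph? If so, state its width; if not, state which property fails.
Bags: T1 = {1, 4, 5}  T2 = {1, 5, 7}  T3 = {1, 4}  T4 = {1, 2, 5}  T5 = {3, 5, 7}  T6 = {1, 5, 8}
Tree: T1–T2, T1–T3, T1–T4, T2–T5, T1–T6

No — vertex 6 appears in no bag.

A tree decomposition must satisfy three properties: every vertex lies in some bag; for every edge, both endpoints lie together in some bag; and for every vertex, the bags containing it form a connected subtree. Here vertex 6 appears in no bag, so the decomposition is invalid.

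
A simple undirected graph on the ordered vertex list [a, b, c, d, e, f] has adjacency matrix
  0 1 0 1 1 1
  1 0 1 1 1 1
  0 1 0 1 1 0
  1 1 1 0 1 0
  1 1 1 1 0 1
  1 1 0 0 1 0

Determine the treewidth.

3

A width-3 tree decomposition is:
Bags: B1 = {a, b, d, e}  B2 = {a, b, e, f}  B3 = {b, c, d, e}
Tree: B1–B2, B1–B3
The largest bag has 4 vertices, giving width 3; this decomposition certifies tw(G) ≤ 3. Conversely, {b, c, d, e} is a clique of size 4, and the vertices of any clique must share a bag in every tree decomposition; so some bag has ≥ 4 vertices and tw(G) ≥ 3. The upper and lower bounds meet at 3, so that is the treewidth.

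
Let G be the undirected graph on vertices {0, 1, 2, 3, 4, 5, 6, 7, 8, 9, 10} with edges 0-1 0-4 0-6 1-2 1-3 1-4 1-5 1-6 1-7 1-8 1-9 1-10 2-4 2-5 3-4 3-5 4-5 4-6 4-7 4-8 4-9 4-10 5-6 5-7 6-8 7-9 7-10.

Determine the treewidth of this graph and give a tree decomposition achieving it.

Treewidth 3.
One optimal decomposition is:
Bags: B1 = {1, 4, 5, 7}  B2 = {1, 4, 7, 10}  B3 = {1, 2, 4, 5}  B4 = {1, 4, 7, 9}  B5 = {1, 4, 5, 6}  B6 = {1, 4, 6, 8}  B7 = {1, 3, 4, 5}  B8 = {0, 1, 4, 6}
Tree: B1–B2, B1–B3, B2–B4, B1–B5, B5–B6, B3–B7, B6–B8

The largest bag has 4 vertices, giving width 3; this decomposition certifies tw(G) ≤ 3. On the other hand G contains the 4-clique {0, 1, 4, 6}. A clique must lie in a single bag of any decomposition, so no decomposition can have width below 3. Therefore the treewidth is 3.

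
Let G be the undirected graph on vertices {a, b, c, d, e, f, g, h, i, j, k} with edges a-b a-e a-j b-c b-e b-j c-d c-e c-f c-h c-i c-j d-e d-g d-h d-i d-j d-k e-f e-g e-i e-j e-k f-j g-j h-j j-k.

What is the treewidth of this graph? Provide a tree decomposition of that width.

Every bag has size at most 4, so the width is 4 − 1 = 3 and tw(G) ≤ 3. On the other hand G contains the 4-clique {d, e, g, j}. A clique must lie in a single bag of any decomposition, so no decomposition can have width below 3. Therefore the treewidth is 3.

Treewidth 3.
One optimal decomposition is:
Bags: B1 = {c, d, e, j}  B2 = {b, c, e, j}  B3 = {c, d, h, j}  B4 = {d, e, j, k}  B5 = {d, e, g, j}  B6 = {c, d, e, i}  B7 = {a, b, e, j}  B8 = {c, e, f, j}
Tree: B1–B2, B1–B3, B1–B4, B4–B5, B1–B6, B2–B7, B1–B8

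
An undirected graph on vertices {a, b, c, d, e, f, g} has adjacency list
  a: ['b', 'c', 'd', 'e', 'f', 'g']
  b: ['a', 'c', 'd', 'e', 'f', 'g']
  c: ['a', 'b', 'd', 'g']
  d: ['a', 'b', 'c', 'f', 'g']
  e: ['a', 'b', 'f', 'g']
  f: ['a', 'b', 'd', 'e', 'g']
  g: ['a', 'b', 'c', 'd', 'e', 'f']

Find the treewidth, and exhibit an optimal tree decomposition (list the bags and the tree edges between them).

Treewidth 4.
One such decomposition:
Bags: B1 = {a, b, e, f, g}  B2 = {a, b, d, f, g}  B3 = {a, b, c, d, g}
Tree: B1–B2, B2–B3

The largest bag has 5 vertices, giving width 4; this decomposition certifies tw(G) ≤ 4. Conversely, {a, b, c, d, g} is a clique of size 5, and the vertices of any clique must share a bag in every tree decomposition; so some bag has ≥ 5 vertices and tw(G) ≥ 4. Therefore the treewidth is 4.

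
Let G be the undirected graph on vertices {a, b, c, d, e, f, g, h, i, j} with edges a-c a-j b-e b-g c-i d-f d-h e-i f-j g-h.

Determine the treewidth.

A width-2 tree decomposition is:
Bags: B1 = {b, g, h}  B2 = {b, e, h}  B3 = {e, h, i}  B4 = {c, h, i}  B5 = {a, c, h}  B6 = {a, h, j}  B7 = {f, h, j}  B8 = {d, f, h}
Tree: B1–B2, B2–B3, B3–B4, B4–B5, B5–B6, B6–B7, B7–B8
The largest bag has 3 vertices, giving width 2; this decomposition certifies tw(G) ≤ 2. The edges h–g–b–e–i–c–a–j–f–d–h form a cycle, so G is not a tree and its treewidth is at least 2. Therefore the treewidth is 2.

2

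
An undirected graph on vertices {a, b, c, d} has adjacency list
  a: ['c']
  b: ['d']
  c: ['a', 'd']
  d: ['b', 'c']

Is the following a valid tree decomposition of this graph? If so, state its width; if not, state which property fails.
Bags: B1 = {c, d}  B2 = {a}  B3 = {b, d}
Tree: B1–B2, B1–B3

No — edge (c,a) lies in no bag.

A tree decomposition must satisfy three properties: every vertex lies in some bag; for every edge, both endpoints lie together in some bag; and for every vertex, the bags containing it form a connected subtree. Here edge (c,a) lies in no bag, so the decomposition is invalid.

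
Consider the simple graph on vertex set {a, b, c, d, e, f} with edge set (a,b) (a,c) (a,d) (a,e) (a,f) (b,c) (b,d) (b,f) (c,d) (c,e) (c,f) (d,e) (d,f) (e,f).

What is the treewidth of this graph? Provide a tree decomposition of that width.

Every bag has size at most 5, so the width is 5 − 1 = 4 and tw(G) ≤ 4. Conversely, {a, c, d, e, f} is a clique of size 5, and the vertices of any clique must share a bag in every tree decomposition; so some bag has ≥ 5 vertices and tw(G) ≥ 4. The upper and lower bounds meet at 4, so that is the treewidth.

Treewidth 4.
One such decomposition:
Bags: B1 = {a, b, c, d, f}  B2 = {a, c, d, e, f}
Tree: B1–B2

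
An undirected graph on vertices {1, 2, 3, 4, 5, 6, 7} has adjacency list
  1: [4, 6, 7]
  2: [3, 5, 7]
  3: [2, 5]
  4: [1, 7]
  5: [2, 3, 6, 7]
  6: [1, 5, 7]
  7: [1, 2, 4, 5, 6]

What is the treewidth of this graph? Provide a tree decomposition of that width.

Treewidth 2.
One optimal decomposition is:
Bags: B1 = {1, 4, 7}  B2 = {1, 6, 7}  B3 = {5, 6, 7}  B4 = {2, 5, 7}  B5 = {2, 3, 5}
Tree: B1–B2, B2–B3, B3–B4, B4–B5

Every bag has size at most 3, so the width is 3 − 1 = 2 and tw(G) ≤ 2. On the other hand G contains the 3-clique {2, 3, 5}. A clique must lie in a single bag of any decomposition, so no decomposition can have width below 2. Hence tw(G) = 2 exactly.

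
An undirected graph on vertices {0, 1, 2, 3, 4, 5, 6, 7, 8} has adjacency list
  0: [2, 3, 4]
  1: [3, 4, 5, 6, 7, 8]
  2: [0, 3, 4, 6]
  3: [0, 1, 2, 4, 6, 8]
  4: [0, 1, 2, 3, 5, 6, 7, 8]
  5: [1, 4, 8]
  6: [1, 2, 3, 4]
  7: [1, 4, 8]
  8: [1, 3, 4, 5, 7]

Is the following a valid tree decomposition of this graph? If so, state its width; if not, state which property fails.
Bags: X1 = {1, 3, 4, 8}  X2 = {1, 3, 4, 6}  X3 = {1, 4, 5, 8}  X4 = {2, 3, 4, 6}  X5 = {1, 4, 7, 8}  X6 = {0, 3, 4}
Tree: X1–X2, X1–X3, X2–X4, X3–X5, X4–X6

A tree decomposition must satisfy three properties: every vertex lies in some bag; for every edge, both endpoints lie together in some bag; and for every vertex, the bags containing it form a connected subtree. Here edge (2,0) lies in no bag, so the decomposition is invalid.

No — edge (2,0) lies in no bag.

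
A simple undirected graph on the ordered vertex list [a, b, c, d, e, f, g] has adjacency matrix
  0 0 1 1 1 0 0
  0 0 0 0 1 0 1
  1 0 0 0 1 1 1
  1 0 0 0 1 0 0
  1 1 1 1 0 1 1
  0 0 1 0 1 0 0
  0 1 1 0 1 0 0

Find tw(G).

A width-2 tree decomposition is:
Bags: B1 = {b, e, g}  B2 = {c, e, g}  B3 = {c, e, f}  B4 = {a, c, e}  B5 = {a, d, e}
Tree: B1–B2, B2–B3, B2–B4, B4–B5
Every bag has size at most 3, so the width is 3 − 1 = 2 and tw(G) ≤ 2. On the other hand G contains the 3-clique {a, d, e}. A clique must lie in a single bag of any decomposition, so no decomposition can have width below 2. Hence tw(G) = 2 exactly.

2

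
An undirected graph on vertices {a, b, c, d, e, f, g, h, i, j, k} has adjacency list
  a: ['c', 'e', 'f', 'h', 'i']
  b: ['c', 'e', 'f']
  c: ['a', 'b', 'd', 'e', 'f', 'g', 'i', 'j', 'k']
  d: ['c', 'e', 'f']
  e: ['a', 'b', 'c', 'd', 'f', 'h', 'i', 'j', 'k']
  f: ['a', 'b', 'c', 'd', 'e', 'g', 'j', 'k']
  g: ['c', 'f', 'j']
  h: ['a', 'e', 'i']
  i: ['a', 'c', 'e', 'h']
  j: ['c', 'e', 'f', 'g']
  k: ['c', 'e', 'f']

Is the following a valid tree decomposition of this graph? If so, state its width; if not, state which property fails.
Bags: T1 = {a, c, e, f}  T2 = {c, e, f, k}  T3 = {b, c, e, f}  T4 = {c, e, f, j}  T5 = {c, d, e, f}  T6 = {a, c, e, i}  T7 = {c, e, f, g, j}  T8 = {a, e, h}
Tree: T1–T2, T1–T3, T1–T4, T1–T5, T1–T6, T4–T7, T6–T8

A tree decomposition must satisfy three properties: every vertex lies in some bag; for every edge, both endpoints lie together in some bag; and for every vertex, the bags containing it form a connected subtree. Here edge (i,h) lies in no bag, so the decomposition is invalid.

No — edge (i,h) lies in no bag.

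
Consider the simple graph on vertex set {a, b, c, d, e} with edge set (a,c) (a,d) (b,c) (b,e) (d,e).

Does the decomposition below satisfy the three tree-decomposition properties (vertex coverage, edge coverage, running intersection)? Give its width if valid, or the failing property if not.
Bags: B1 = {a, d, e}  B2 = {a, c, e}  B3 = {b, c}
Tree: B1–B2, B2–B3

No — edge (e,b) lies in no bag.

A tree decomposition must satisfy three properties: every vertex lies in some bag; for every edge, both endpoints lie together in some bag; and for every vertex, the bags containing it form a connected subtree. Here edge (e,b) lies in no bag, so the decomposition is invalid.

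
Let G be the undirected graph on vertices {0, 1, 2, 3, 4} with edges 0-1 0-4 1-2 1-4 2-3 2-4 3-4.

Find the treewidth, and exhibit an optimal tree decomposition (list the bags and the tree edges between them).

Treewidth 2.
One such decomposition:
Bags: B1 = {0, 1, 4}  B2 = {1, 2, 4}  B3 = {2, 3, 4}
Tree: B1–B2, B2–B3

Each bag holds 3 vertices, so the decomposition has width 2, which upper-bounds the treewidth. For the lower bound, the 3 vertices {0, 1, 4} are pairwise adjacent, and any tree decomposition puts a clique entirely inside one bag — forcing width ≥ 2. Hence tw(G) = 2 exactly.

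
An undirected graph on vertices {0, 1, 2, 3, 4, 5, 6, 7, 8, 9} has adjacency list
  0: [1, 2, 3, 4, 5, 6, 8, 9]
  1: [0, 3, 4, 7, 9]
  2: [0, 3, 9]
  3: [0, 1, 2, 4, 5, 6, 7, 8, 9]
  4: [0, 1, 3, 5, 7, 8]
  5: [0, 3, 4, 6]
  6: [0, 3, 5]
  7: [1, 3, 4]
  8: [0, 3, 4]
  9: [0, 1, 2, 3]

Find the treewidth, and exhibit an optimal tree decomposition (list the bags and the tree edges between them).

Each bag holds 4 vertices, so the decomposition has width 3, which upper-bounds the treewidth. For the lower bound, the 4 vertices {0, 1, 3, 9} are pairwise adjacent, and any tree decomposition puts a clique entirely inside one bag — forcing width ≥ 3. Hence tw(G) = 3 exactly.

Treewidth 3.
Bags: B1 = {0, 1, 3, 4}  B2 = {0, 1, 3, 9}  B3 = {0, 2, 3, 9}  B4 = {0, 3, 4, 5}  B5 = {1, 3, 4, 7}  B6 = {0, 3, 4, 8}  B7 = {0, 3, 5, 6}
Tree: B1–B2, B2–B3, B1–B4, B1–B5, B4–B6, B4–B7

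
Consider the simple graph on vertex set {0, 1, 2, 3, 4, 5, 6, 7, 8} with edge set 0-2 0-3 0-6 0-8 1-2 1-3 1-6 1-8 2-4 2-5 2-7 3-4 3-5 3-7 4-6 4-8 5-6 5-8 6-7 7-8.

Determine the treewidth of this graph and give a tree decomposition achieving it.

Each bag holds 5 vertices, so the decomposition has width 4, which upper-bounds the treewidth. For the lower bound: the 5 vertex sets {3,7}, {5,6}, {1,8}, {2}, {4} are disjoint, each induces a connected subgraph, and every pair is joined by at least one edge of G. Contracting each set to a single vertex therefore yields K_{5} as a minor, and since treewidth is minor-monotone, tw(G) ≥ tw(K_{5}) = 4. Combining the bounds, tw(G) = 4.

Treewidth 4.
One optimal decomposition is:
Bags: B1 = {2, 3, 6, 7, 8}  B2 = {2, 3, 5, 6, 8}  B3 = {1, 2, 3, 6, 8}  B4 = {2, 3, 4, 6, 8}  B5 = {0, 2, 3, 6, 8}
Tree: B1–B2, B2–B3, B3–B4, B4–B5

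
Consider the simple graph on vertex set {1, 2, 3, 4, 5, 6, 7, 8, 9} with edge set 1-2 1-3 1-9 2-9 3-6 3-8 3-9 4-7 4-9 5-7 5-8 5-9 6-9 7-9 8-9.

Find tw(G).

A width-2 tree decomposition is:
Bags: B1 = {3, 8, 9}  B2 = {3, 6, 9}  B3 = {1, 3, 9}  B4 = {5, 8, 9}  B5 = {5, 7, 9}  B6 = {1, 2, 9}  B7 = {4, 7, 9}
Tree: B1–B2, B1–B3, B1–B4, B4–B5, B3–B6, B5–B7
Every bag has size at most 3, so the width is 3 − 1 = 2 and tw(G) ≤ 2. On the other hand G contains the 3-clique {1, 2, 9}. A clique must lie in a single bag of any decomposition, so no decomposition can have width below 2. The upper and lower bounds meet at 2, so that is the treewidth.

2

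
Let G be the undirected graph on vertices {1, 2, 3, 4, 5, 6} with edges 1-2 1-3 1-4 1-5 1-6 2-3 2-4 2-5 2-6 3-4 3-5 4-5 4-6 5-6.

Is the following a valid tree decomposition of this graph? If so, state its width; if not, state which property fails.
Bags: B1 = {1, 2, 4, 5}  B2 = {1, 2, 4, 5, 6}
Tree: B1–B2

No — vertex 3 appears in no bag.

A tree decomposition must satisfy three properties: every vertex lies in some bag; for every edge, both endpoints lie together in some bag; and for every vertex, the bags containing it form a connected subtree. Here vertex 3 appears in no bag, so the decomposition is invalid.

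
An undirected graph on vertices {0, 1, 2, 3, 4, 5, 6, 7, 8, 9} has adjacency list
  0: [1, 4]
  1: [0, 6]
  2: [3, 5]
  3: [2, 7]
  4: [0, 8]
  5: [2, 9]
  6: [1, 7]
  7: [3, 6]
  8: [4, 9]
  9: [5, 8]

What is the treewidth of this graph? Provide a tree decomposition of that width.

The largest bag has 3 vertices, giving width 2; this decomposition certifies tw(G) ≤ 2. For the lower bound, G contains the cycle 3–2–5–9–8–4–0–1–6–7–3, so G is not a forest; only forests have treewidth ≤ 1, hence tw(G) ≥ 2. The upper and lower bounds meet at 2, so that is the treewidth.

Treewidth 2.
One such decomposition:
Bags: B1 = {2, 3, 5}  B2 = {3, 5, 9}  B3 = {3, 8, 9}  B4 = {3, 4, 8}  B5 = {0, 3, 4}  B6 = {0, 1, 3}  B7 = {1, 3, 6}  B8 = {3, 6, 7}
Tree: B1–B2, B2–B3, B3–B4, B4–B5, B5–B6, B6–B7, B7–B8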